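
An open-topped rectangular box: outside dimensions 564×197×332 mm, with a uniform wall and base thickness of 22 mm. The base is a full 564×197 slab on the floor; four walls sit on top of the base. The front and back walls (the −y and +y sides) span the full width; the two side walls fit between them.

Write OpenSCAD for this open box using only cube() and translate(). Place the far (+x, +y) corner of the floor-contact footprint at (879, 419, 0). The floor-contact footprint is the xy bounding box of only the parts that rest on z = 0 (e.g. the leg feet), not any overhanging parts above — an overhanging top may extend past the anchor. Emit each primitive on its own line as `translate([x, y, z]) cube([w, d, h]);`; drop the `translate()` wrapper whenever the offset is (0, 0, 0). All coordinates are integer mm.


translate([315, 222, 0]) cube([564, 197, 22]);
translate([315, 222, 22]) cube([564, 22, 310]);
translate([315, 397, 22]) cube([564, 22, 310]);
translate([315, 244, 22]) cube([22, 153, 310]);
translate([857, 244, 22]) cube([22, 153, 310]);


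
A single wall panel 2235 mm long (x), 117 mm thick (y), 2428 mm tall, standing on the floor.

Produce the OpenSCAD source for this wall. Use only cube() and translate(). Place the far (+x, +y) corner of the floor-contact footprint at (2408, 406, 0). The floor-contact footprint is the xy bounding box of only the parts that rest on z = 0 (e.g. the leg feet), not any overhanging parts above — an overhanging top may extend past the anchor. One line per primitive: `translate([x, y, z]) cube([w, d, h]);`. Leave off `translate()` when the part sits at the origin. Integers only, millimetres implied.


translate([173, 289, 0]) cube([2235, 117, 2428]);


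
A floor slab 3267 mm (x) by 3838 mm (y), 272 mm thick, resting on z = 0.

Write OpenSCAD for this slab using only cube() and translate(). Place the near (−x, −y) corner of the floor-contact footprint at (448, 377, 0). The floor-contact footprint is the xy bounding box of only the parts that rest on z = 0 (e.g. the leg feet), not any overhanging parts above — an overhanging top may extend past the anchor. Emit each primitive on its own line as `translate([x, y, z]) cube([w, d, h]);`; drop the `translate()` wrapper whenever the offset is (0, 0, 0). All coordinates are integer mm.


translate([448, 377, 0]) cube([3267, 3838, 272]);


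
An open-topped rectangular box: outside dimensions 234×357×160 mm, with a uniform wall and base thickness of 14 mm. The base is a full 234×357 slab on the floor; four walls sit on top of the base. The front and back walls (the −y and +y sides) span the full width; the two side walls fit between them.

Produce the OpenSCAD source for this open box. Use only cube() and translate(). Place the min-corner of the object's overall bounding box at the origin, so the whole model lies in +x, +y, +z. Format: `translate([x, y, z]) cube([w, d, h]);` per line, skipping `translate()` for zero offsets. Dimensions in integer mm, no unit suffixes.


cube([234, 357, 14]);
translate([0, 0, 14]) cube([234, 14, 146]);
translate([0, 343, 14]) cube([234, 14, 146]);
translate([0, 14, 14]) cube([14, 329, 146]);
translate([220, 14, 14]) cube([14, 329, 146]);


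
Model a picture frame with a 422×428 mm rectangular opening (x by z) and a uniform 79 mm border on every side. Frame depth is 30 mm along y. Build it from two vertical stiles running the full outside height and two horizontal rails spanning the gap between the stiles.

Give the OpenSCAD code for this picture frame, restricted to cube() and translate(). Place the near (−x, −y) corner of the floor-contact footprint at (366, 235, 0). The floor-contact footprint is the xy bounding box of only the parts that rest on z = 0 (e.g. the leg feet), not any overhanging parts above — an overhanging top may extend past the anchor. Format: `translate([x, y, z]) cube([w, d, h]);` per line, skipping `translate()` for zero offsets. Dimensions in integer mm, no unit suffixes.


translate([366, 235, 0]) cube([79, 30, 586]);
translate([867, 235, 0]) cube([79, 30, 586]);
translate([445, 235, 0]) cube([422, 30, 79]);
translate([445, 235, 507]) cube([422, 30, 79]);


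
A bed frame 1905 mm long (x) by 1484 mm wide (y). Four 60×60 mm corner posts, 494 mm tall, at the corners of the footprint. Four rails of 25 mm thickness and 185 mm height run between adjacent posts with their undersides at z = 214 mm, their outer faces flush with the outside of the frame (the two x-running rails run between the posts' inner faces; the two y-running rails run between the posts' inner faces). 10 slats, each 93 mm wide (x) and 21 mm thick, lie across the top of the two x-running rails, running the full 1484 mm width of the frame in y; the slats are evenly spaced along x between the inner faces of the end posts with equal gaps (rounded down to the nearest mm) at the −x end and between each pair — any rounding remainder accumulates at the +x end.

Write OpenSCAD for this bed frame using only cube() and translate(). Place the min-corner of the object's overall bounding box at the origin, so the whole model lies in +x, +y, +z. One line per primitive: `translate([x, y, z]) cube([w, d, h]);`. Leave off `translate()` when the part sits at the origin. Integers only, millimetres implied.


cube([60, 60, 494]);
translate([0, 1424, 0]) cube([60, 60, 494]);
translate([1845, 0, 0]) cube([60, 60, 494]);
translate([1845, 1424, 0]) cube([60, 60, 494]);
translate([60, 0, 214]) cube([1785, 25, 185]);
translate([60, 1459, 214]) cube([1785, 25, 185]);
translate([0, 60, 214]) cube([25, 1364, 185]);
translate([1880, 60, 214]) cube([25, 1364, 185]);
translate([137, 0, 399]) cube([93, 1484, 21]);
translate([307, 0, 399]) cube([93, 1484, 21]);
translate([477, 0, 399]) cube([93, 1484, 21]);
translate([647, 0, 399]) cube([93, 1484, 21]);
translate([817, 0, 399]) cube([93, 1484, 21]);
translate([987, 0, 399]) cube([93, 1484, 21]);
translate([1157, 0, 399]) cube([93, 1484, 21]);
translate([1327, 0, 399]) cube([93, 1484, 21]);
translate([1497, 0, 399]) cube([93, 1484, 21]);
translate([1667, 0, 399]) cube([93, 1484, 21]);


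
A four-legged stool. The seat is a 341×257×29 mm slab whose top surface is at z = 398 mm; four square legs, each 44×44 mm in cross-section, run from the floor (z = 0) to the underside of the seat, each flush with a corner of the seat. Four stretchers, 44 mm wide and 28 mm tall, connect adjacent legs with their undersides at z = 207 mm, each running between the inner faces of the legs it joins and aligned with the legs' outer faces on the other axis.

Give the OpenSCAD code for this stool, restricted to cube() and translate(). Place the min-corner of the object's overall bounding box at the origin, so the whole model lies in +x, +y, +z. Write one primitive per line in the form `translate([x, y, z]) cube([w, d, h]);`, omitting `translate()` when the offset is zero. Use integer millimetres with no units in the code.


// leg_h = 398 - 29 = 369
// stretcher span = 341 - 2*44 = 253
translate([0, 0, 369]) cube([341, 257, 29]);
cube([44, 44, 369]);
translate([297, 0, 0]) cube([44, 44, 369]);
translate([0, 213, 0]) cube([44, 44, 369]);
translate([297, 213, 0]) cube([44, 44, 369]);
translate([44, 0, 207]) cube([253, 44, 28]);
translate([44, 213, 207]) cube([253, 44, 28]);
translate([0, 44, 207]) cube([44, 169, 28]);
translate([297, 44, 207]) cube([44, 169, 28]);


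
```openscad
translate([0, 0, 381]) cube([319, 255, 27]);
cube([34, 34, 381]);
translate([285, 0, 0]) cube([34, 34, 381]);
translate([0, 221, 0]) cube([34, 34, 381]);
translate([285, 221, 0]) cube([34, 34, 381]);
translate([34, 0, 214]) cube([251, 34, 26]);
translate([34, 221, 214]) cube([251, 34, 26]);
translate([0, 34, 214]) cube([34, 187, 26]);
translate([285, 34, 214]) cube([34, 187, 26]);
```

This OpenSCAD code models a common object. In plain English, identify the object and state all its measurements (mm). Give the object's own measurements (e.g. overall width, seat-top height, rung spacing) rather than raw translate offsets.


A four-legged stool. The seat is a 319×255×27 mm slab whose top surface is at z = 408 mm; four square legs, each 34×34 mm in cross-section, run from the floor (z = 0) to the underside of the seat, each flush with a corner of the seat. Four stretchers, 34 mm wide and 26 mm tall, connect adjacent legs with their undersides at z = 214 mm, each running between the inner faces of the legs it joins and aligned with the legs' outer faces on the other axis.


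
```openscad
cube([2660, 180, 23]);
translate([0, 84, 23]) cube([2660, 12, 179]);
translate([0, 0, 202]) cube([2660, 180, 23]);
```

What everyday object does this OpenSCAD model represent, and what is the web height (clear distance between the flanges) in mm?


An I-beam. The web height is 179 mm.

Two wide flanges with a thin centred web — an I-beam. Overall 225 mm minus two 23 mm flanges gives a web of 225 − 2·23 = 179 mm.


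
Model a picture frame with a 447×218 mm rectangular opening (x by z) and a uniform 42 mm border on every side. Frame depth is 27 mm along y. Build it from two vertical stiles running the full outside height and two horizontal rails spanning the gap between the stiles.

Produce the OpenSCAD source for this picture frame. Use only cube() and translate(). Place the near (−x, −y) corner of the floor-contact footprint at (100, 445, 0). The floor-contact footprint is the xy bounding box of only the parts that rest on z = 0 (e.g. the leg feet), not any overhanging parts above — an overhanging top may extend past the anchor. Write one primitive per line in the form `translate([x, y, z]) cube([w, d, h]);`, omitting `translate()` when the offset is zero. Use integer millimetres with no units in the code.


translate([100, 445, 0]) cube([42, 27, 302]);
translate([589, 445, 0]) cube([42, 27, 302]);
translate([142, 445, 0]) cube([447, 27, 42]);
translate([142, 445, 260]) cube([447, 27, 42]);


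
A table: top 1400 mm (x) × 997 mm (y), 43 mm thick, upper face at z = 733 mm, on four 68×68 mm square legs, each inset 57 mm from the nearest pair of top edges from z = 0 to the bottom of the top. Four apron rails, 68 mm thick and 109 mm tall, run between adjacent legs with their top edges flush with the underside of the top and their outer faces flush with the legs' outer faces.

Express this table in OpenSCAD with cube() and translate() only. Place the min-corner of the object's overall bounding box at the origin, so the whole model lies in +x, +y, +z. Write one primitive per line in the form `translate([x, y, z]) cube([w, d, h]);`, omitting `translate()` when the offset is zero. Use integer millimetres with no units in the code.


translate([0, 0, 690]) cube([1400, 997, 43]);
translate([57, 57, 0]) cube([68, 68, 690]);
translate([1275, 57, 0]) cube([68, 68, 690]);
translate([57, 872, 0]) cube([68, 68, 690]);
translate([1275, 872, 0]) cube([68, 68, 690]);
translate([125, 57, 581]) cube([1150, 68, 109]);
translate([125, 872, 581]) cube([1150, 68, 109]);
translate([57, 125, 581]) cube([68, 747, 109]);
translate([1275, 125, 581]) cube([68, 747, 109]);


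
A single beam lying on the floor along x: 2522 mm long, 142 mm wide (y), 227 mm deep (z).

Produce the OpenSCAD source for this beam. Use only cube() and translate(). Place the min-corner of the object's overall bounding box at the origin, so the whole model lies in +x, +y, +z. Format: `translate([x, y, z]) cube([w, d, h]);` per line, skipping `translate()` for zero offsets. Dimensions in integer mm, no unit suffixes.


cube([2522, 142, 227]);


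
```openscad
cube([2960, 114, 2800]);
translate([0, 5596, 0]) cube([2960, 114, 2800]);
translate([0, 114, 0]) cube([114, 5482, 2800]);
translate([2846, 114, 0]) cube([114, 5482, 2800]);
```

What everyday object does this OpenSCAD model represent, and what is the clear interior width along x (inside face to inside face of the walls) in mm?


A house (or room) frame. The interior width is 2732 mm.

Four 2800 mm walls enclosing a rectangle with no floor or roof — a room or house frame. Outside width is 2960 mm and wall thickness is 114 mm, so the interior width is 2960 − 2 × 114 = 2732 mm.


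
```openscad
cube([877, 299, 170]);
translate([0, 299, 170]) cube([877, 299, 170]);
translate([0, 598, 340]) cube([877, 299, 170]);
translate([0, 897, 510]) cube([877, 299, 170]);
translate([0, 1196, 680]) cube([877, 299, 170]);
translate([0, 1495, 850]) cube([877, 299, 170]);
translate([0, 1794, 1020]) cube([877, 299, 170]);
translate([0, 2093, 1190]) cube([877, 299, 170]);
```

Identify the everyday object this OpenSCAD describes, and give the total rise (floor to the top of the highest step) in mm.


A staircase. The total rise is 1360 mm.

8 identical blocks, each offset up and back from the previous — a staircase. Each step is 170 mm tall and there are 8 of them, so the total rise is 8 × 170 = 1360 mm.


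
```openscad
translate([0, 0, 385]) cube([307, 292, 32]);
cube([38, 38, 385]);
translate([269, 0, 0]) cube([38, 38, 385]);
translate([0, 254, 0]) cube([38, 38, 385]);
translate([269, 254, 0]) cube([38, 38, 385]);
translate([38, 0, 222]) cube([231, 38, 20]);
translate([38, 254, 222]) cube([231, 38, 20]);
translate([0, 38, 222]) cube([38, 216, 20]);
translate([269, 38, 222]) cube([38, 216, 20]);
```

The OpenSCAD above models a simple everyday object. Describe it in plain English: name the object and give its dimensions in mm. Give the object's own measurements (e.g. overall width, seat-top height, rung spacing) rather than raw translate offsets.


A four-legged stool. The seat is a 307×292×32 mm slab whose top surface is at z = 417 mm; four square legs, each 38×38 mm in cross-section, run from the floor (z = 0) to the underside of the seat, each flush with a corner of the seat. Four stretchers, 38 mm wide and 20 mm tall, connect adjacent legs with their undersides at z = 222 mm, each running between the inner faces of the legs it joins and aligned with the legs' outer faces on the other axis.


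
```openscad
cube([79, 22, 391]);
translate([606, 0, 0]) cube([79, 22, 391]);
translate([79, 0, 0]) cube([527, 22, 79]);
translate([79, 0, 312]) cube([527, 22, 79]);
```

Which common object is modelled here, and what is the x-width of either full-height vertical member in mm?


A picture frame. The border width is 79 mm.

Four thin pieces enclosing a rectangular opening — a picture frame. The two full-height stiles are 391 mm tall; the top rail sits at z = 312 and is 79 mm tall, so the border above the opening is 391 − 312 = 79 mm, matching the stile x-width.


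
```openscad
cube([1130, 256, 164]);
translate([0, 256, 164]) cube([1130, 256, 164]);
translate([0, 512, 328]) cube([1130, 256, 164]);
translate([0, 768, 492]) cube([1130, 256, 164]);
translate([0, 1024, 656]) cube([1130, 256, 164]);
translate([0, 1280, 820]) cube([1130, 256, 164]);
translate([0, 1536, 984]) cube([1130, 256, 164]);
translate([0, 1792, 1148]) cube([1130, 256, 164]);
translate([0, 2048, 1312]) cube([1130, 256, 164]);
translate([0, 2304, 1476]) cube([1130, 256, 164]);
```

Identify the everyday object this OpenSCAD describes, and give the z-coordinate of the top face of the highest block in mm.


A staircase. The total rise is 1640 mm.

10 identical blocks, each offset up and back from the previous — a staircase. Each step is 164 mm tall and there are 10 of them, so the total rise is 10 × 164 = 1640 mm.


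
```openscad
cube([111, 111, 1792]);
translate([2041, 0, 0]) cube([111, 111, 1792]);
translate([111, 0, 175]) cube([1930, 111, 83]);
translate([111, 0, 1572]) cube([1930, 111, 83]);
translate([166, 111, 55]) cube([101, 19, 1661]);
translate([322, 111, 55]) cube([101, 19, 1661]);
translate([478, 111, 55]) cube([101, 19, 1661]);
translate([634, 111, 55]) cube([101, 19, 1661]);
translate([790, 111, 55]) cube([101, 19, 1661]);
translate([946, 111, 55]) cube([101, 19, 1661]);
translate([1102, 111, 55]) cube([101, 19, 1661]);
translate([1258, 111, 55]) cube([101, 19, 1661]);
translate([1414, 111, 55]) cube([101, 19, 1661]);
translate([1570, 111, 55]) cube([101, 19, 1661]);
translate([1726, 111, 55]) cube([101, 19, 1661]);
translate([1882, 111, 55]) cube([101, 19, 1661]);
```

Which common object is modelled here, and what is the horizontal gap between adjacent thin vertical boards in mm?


A fence section. The picket gap is 55 mm.

Two posts, two rails, 12 pickets — a fence section. Span 1930 mm holds 12 pickets of 101 mm with 13 equal gaps: ⌊(1930 − 12·101) / 13⌋ = 55 mm.


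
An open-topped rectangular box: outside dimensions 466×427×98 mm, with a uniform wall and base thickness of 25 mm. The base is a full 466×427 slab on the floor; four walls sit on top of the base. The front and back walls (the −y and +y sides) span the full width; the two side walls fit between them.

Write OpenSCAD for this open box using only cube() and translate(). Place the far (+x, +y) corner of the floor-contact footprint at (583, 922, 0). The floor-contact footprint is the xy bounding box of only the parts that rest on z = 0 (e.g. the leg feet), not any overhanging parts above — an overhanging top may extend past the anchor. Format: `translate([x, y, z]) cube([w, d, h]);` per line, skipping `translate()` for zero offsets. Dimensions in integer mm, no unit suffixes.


translate([117, 495, 0]) cube([466, 427, 25]);
translate([117, 495, 25]) cube([466, 25, 73]);
translate([117, 897, 25]) cube([466, 25, 73]);
translate([117, 520, 25]) cube([25, 377, 73]);
translate([558, 520, 25]) cube([25, 377, 73]);


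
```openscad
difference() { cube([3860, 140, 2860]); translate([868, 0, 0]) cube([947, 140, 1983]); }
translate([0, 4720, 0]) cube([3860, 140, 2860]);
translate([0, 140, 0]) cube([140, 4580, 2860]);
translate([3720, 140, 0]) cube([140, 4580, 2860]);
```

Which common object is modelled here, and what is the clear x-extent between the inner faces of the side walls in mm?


A single room. The interior width is 3580 mm.

Four walls enclosing a rectangle with a door in the front wall — a room. Outside width 3860 minus two 140 mm walls gives 3580 mm.


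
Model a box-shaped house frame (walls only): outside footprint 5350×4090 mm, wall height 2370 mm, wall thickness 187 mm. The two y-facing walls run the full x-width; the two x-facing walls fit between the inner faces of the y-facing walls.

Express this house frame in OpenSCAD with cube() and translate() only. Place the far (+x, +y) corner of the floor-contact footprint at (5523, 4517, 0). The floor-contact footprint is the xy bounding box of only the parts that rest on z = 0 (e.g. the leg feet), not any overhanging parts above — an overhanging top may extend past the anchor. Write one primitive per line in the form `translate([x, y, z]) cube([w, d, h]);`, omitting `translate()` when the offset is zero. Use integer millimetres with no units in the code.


translate([173, 427, 0]) cube([5350, 187, 2370]);
translate([173, 4330, 0]) cube([5350, 187, 2370]);
translate([173, 614, 0]) cube([187, 3716, 2370]);
translate([5336, 614, 0]) cube([187, 3716, 2370]);


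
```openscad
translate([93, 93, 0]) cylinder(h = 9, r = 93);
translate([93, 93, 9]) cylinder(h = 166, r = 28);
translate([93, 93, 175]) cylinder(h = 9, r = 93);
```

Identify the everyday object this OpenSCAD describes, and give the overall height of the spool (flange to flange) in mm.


A spool. The overall height is 184 mm.

Three coaxial cylinders, large–small–large — a spool. Two 9 mm flanges and a 166 mm core give 9 + 166 + 9 = 184 mm.


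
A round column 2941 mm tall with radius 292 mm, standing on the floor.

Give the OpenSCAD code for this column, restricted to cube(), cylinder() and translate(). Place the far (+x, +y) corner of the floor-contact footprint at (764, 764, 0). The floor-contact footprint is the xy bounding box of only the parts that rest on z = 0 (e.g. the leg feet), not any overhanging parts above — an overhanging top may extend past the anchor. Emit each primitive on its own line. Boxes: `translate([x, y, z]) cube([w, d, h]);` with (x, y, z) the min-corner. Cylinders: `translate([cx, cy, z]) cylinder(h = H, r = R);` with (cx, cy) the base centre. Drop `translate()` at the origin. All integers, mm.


translate([472, 472, 0]) cylinder(h = 2941, r = 292);


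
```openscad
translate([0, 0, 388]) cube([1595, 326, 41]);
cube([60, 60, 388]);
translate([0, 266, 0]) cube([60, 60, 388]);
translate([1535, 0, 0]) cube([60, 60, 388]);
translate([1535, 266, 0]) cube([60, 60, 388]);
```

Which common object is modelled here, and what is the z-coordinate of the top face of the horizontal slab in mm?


A bench. The seat-top height is 429 mm.

A long slab on four corner posts — a bench. The slab sits at z = 388 with thickness 41, so the top is 388 + 41 = 429 mm.


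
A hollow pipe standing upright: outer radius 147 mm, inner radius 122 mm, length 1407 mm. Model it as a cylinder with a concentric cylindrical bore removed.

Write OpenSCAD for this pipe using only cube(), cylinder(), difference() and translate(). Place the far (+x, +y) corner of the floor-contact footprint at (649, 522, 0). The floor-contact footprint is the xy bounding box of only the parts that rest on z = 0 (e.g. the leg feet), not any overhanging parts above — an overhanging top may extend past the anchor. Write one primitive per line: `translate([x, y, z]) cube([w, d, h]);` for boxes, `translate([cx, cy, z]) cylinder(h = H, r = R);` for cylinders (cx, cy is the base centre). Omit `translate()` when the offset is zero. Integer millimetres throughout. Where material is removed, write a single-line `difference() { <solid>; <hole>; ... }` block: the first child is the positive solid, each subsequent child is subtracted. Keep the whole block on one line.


difference() { translate([502, 375, 0]) cylinder(h = 1407, r = 147); translate([502, 375, 0]) cylinder(h = 1407, r = 122); }


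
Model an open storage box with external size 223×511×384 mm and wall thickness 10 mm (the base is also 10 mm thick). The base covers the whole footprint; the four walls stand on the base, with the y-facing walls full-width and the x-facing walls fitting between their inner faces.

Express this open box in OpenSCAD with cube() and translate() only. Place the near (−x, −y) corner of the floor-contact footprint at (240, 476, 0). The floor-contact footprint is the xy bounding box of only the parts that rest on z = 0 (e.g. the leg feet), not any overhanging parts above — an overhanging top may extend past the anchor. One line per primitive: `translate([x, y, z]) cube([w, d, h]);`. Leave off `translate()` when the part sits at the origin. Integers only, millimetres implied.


translate([240, 476, 0]) cube([223, 511, 10]);
translate([240, 476, 10]) cube([223, 10, 374]);
translate([240, 977, 10]) cube([223, 10, 374]);
translate([240, 486, 10]) cube([10, 491, 374]);
translate([453, 486, 10]) cube([10, 491, 374]);


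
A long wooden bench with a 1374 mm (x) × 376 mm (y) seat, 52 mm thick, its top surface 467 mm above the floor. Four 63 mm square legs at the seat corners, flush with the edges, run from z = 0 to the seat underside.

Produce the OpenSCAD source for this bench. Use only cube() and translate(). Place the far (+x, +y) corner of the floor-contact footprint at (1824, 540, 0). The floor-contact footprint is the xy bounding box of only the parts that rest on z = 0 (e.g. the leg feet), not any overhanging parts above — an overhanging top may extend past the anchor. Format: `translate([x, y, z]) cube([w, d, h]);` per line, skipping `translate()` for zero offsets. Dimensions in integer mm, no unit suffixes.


translate([450, 164, 415]) cube([1374, 376, 52]);
translate([450, 164, 0]) cube([63, 63, 415]);
translate([450, 477, 0]) cube([63, 63, 415]);
translate([1761, 164, 0]) cube([63, 63, 415]);
translate([1761, 477, 0]) cube([63, 63, 415]);


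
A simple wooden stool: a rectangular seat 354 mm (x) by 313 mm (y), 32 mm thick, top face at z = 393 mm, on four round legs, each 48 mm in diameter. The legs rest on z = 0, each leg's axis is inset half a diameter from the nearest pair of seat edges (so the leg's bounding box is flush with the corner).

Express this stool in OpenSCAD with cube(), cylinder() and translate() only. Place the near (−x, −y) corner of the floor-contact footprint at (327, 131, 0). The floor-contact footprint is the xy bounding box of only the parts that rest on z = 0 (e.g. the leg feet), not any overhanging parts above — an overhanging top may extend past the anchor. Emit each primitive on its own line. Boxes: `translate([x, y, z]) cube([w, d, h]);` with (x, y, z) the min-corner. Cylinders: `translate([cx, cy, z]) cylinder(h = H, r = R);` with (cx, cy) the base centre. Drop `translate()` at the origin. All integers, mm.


translate([327, 131, 361]) cube([354, 313, 32]);
translate([351, 155, 0]) cylinder(h = 361, r = 24);
translate([657, 155, 0]) cylinder(h = 361, r = 24);
translate([351, 420, 0]) cylinder(h = 361, r = 24);
translate([657, 420, 0]) cylinder(h = 361, r = 24);


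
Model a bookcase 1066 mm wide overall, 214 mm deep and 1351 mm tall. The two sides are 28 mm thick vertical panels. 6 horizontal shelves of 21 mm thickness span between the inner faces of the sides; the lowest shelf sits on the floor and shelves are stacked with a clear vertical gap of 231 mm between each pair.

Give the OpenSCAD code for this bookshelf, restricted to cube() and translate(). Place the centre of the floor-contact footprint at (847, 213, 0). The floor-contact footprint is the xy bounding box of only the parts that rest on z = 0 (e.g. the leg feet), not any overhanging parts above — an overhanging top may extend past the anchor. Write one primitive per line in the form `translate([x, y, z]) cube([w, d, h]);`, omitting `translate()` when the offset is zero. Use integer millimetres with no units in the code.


translate([314, 106, 0]) cube([28, 214, 1351]);
translate([1352, 106, 0]) cube([28, 214, 1351]);
translate([342, 106, 0]) cube([1010, 214, 21]);
translate([342, 106, 252]) cube([1010, 214, 21]);
translate([342, 106, 504]) cube([1010, 214, 21]);
translate([342, 106, 756]) cube([1010, 214, 21]);
translate([342, 106, 1008]) cube([1010, 214, 21]);
translate([342, 106, 1260]) cube([1010, 214, 21]);


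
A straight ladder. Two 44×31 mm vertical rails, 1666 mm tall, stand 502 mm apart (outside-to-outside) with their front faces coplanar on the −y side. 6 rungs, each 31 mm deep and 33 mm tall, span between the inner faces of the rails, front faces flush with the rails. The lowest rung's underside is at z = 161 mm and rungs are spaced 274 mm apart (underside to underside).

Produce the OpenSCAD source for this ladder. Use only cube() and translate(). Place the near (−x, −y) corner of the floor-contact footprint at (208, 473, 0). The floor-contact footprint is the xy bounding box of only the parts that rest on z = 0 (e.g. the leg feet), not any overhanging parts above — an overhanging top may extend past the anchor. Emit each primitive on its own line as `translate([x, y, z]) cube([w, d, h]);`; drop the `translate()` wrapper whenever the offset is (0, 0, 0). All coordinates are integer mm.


// rung span = 502 - 2*44 = 414
// rung[k] z = 161 + k*274
translate([208, 473, 0]) cube([44, 31, 1666]);
translate([666, 473, 0]) cube([44, 31, 1666]);
translate([252, 473, 161]) cube([414, 31, 33]);
translate([252, 473, 435]) cube([414, 31, 33]);
translate([252, 473, 709]) cube([414, 31, 33]);
translate([252, 473, 983]) cube([414, 31, 33]);
translate([252, 473, 1257]) cube([414, 31, 33]);
translate([252, 473, 1531]) cube([414, 31, 33]);


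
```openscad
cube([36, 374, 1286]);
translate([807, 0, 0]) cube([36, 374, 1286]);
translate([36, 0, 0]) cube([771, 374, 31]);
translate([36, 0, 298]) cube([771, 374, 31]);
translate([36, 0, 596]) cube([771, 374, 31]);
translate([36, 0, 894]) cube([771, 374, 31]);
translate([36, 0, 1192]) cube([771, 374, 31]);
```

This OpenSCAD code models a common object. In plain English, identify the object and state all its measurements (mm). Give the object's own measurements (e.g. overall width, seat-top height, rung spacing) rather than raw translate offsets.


An open bookshelf. Two side panels, each 36 mm thick, 374 mm deep and 1286 mm tall, stand 843 mm apart (outside-to-outside). Between them sit 5 shelves, each 31 mm thick and 374 mm deep, spanning the full gap between the sides. The bottom shelf rests on the floor (its underside at z = 0) and the clear gap between one shelf's top and the next shelf's underside is 267 mm.


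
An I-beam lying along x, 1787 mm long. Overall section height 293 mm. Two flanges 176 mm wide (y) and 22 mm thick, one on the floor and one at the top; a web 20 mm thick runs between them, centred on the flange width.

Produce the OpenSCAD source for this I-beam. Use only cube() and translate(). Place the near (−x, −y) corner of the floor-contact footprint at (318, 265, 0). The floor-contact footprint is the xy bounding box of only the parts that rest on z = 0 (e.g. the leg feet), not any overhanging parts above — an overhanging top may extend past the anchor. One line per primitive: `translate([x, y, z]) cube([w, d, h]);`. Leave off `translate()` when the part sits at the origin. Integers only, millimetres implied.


translate([318, 265, 0]) cube([1787, 176, 22]);
translate([318, 343, 22]) cube([1787, 20, 249]);
translate([318, 265, 271]) cube([1787, 176, 22]);


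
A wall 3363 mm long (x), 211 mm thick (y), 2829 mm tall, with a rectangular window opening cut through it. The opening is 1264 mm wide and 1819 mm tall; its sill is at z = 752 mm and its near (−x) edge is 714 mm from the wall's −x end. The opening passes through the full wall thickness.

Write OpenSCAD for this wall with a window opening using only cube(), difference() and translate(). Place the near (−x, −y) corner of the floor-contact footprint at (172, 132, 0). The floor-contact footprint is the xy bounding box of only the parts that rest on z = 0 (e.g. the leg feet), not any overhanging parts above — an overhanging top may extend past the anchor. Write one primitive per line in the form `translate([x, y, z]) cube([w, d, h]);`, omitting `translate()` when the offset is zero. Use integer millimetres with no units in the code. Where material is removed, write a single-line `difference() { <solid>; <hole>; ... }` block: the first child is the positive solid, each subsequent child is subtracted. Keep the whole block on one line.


difference() { translate([172, 132, 0]) cube([3363, 211, 2829]); translate([886, 132, 752]) cube([1264, 211, 1819]); }


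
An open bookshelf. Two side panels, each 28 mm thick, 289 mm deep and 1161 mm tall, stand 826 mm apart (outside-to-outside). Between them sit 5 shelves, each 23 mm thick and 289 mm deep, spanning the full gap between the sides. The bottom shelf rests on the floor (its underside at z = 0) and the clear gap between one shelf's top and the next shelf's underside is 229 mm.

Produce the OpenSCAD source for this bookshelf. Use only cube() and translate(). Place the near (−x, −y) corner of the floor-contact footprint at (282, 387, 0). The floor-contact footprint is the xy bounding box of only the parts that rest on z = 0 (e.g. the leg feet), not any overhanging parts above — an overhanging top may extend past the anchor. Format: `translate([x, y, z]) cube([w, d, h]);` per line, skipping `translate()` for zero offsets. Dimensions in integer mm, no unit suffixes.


translate([282, 387, 0]) cube([28, 289, 1161]);
translate([1080, 387, 0]) cube([28, 289, 1161]);
translate([310, 387, 0]) cube([770, 289, 23]);
translate([310, 387, 252]) cube([770, 289, 23]);
translate([310, 387, 504]) cube([770, 289, 23]);
translate([310, 387, 756]) cube([770, 289, 23]);
translate([310, 387, 1008]) cube([770, 289, 23]);


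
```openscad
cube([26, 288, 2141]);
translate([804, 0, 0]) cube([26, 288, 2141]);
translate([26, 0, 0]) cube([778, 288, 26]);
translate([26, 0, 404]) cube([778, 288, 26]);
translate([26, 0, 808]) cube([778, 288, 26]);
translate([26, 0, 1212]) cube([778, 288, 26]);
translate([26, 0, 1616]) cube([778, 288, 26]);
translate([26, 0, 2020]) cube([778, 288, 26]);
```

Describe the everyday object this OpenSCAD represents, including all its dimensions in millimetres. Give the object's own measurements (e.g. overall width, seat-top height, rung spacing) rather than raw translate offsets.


An open bookshelf. Two side panels, each 26 mm thick, 288 mm deep and 2141 mm tall, stand 830 mm apart (outside-to-outside). Between them sit 6 shelves, each 26 mm thick and 288 mm deep, spanning the full gap between the sides. The bottom shelf rests on the floor (its underside at z = 0) and the clear gap between one shelf's top and the next shelf's underside is 378 mm.


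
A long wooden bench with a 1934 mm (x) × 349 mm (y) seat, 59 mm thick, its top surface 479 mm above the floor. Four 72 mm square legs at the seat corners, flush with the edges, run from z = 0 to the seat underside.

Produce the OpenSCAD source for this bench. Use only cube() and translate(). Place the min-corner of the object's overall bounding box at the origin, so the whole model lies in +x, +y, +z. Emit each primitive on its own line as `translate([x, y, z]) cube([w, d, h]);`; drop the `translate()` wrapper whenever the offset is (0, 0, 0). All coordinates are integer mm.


translate([0, 0, 420]) cube([1934, 349, 59]);
cube([72, 72, 420]);
translate([0, 277, 0]) cube([72, 72, 420]);
translate([1862, 0, 0]) cube([72, 72, 420]);
translate([1862, 277, 0]) cube([72, 72, 420]);


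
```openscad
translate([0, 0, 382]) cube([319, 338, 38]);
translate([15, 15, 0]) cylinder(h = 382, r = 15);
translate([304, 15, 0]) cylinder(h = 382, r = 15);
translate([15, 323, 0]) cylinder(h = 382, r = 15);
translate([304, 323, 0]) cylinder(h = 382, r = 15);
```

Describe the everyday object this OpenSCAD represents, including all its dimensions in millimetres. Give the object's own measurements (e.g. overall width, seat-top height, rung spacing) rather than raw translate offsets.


A simple wooden stool: a rectangular seat 319 mm (x) by 338 mm (y), 38 mm thick, top face at z = 420 mm, on four round legs, each 30 mm in diameter. The legs rest on z = 0, each leg's axis is inset half a diameter from the nearest pair of seat edges (so the leg's bounding box is flush with the corner).


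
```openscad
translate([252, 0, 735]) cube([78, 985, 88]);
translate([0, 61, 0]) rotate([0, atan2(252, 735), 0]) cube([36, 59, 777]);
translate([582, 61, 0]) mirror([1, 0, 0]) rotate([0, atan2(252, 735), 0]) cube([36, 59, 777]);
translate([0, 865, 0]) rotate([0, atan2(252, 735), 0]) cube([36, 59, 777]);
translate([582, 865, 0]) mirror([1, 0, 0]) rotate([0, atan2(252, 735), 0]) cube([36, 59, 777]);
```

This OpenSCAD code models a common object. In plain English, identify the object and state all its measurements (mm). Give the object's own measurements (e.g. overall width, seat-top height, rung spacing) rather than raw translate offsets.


A sawhorse. A 78×985×88 mm beam (x, y, z) sits on two A-frame leg pairs. Each pair is two raked legs of 36×59 mm section (59 mm along y) splaying symmetrically in x. Each leg rises 735 mm vertically over 252 mm of horizontal reach and is 777 mm long along its own axis. Every leg's outer bottom edge rests on the floor and its outer top edge meets a bottom edge of the beam — the left legs (tilting toward +x) meet the beam's −x bottom edge, the right legs (their mirror images, tilting toward −x) meet its +x bottom edge — so the leg tops tuck under the beam, the beam's underside is 735 mm above the floor, and the feet are 582 mm apart outside-to-outside with the beam centred between them. The two leg pairs are set in 61 mm from either end of the beam.


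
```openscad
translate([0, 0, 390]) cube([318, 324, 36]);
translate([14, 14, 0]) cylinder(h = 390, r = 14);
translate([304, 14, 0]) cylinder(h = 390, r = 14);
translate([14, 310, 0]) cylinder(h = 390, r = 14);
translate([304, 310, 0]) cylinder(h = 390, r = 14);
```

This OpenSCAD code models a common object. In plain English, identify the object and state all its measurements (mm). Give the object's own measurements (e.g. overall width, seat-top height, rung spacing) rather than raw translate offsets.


A four-legged stool. The seat is a 318×324×36 mm slab whose top surface is at z = 426 mm; four round legs, each 28 mm in diameter, run from the floor (z = 0) to the underside of the seat, each leg's axis is inset half a diameter from the nearest pair of seat edges (so the leg's bounding box is flush with the corner).


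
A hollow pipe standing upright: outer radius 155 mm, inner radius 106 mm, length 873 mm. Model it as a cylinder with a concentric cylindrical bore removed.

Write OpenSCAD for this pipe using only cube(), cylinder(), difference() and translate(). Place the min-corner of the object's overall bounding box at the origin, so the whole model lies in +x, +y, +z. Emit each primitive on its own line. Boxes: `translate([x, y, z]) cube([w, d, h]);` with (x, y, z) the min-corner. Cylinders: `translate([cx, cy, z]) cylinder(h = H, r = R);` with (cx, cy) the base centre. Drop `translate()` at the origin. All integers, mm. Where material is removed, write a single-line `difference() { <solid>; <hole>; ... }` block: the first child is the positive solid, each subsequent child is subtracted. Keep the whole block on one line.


difference() { translate([155, 155, 0]) cylinder(h = 873, r = 155); translate([155, 155, 0]) cylinder(h = 873, r = 106); }


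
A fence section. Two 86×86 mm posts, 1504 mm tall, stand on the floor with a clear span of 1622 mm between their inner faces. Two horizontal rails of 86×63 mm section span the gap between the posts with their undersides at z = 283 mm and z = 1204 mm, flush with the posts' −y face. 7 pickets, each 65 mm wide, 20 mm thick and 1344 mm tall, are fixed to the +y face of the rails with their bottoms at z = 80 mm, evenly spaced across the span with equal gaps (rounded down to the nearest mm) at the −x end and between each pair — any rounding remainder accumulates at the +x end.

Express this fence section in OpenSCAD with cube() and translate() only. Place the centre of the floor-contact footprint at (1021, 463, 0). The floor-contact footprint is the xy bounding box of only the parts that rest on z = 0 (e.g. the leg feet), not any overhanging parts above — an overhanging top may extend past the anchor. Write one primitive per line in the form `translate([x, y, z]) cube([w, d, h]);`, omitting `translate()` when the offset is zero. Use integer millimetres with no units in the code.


translate([124, 420, 0]) cube([86, 86, 1504]);
translate([1832, 420, 0]) cube([86, 86, 1504]);
translate([210, 420, 283]) cube([1622, 86, 63]);
translate([210, 420, 1204]) cube([1622, 86, 63]);
translate([355, 506, 80]) cube([65, 20, 1344]);
translate([565, 506, 80]) cube([65, 20, 1344]);
translate([775, 506, 80]) cube([65, 20, 1344]);
translate([985, 506, 80]) cube([65, 20, 1344]);
translate([1195, 506, 80]) cube([65, 20, 1344]);
translate([1405, 506, 80]) cube([65, 20, 1344]);
translate([1615, 506, 80]) cube([65, 20, 1344]);


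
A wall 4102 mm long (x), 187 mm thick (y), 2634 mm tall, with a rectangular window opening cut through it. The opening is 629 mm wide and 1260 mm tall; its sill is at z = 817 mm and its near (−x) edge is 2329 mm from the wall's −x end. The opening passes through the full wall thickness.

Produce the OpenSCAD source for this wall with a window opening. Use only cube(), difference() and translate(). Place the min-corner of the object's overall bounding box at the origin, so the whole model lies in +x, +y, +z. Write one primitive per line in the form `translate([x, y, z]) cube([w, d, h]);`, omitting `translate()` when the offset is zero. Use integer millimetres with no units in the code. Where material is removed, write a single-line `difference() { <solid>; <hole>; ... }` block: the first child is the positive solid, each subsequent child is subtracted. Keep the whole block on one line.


difference() { cube([4102, 187, 2634]); translate([2329, 0, 817]) cube([629, 187, 1260]); }


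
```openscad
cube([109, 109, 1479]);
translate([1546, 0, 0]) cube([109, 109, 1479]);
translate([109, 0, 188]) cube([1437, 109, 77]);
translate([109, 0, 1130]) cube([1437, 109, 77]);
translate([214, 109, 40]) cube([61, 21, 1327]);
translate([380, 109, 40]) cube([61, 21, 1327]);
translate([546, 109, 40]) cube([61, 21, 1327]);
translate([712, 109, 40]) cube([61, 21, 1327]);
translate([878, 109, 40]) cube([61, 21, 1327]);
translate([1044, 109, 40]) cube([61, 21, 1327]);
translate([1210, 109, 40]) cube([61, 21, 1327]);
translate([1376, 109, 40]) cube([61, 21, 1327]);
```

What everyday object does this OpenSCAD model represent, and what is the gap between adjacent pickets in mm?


A fence section. The picket gap is 105 mm.

Two posts, two rails, 8 pickets — a fence section. Span 1437 mm holds 8 pickets of 61 mm with 9 equal gaps: ⌊(1437 − 8·61) / 9⌋ = 105 mm.
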